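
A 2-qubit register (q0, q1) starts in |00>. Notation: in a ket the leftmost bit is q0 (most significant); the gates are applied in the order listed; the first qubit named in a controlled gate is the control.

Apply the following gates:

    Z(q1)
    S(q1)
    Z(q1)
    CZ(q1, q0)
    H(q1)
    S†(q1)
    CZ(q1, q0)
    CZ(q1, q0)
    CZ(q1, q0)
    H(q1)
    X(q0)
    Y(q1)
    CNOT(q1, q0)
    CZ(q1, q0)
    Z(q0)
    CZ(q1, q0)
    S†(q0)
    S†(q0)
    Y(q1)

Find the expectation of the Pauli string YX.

In the final state, YX has expectation 1. Key observation: gates 8-9 undo each other exactly, leaving only the rest of the circuit to track.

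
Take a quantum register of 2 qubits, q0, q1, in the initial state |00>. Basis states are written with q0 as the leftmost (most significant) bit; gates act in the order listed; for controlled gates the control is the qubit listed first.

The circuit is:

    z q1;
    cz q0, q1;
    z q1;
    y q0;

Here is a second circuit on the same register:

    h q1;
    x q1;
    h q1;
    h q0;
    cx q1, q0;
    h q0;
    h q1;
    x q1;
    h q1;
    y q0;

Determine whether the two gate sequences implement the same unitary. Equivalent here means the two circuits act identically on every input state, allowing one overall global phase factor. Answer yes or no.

Yes — the two circuits implement the same unitary up to a global phase.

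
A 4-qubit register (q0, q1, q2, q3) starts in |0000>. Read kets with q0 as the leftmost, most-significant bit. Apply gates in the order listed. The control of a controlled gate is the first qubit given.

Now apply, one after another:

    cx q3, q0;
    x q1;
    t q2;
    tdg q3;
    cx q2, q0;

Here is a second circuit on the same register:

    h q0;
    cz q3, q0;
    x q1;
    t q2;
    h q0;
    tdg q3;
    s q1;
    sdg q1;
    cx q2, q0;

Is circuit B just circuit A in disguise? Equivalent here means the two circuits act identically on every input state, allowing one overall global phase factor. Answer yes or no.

Yes, they are equivalent — the unitaries differ by at most a global phase.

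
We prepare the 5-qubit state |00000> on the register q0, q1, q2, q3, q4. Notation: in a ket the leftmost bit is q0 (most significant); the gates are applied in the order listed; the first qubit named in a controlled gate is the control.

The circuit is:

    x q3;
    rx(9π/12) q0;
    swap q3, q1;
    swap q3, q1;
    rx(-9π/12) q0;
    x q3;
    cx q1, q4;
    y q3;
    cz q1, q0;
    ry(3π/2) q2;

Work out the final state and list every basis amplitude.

The resulting statevector has amplitude -sqrt(2)*I/2 on |00010>, sqrt(2)*I/2 on |00110>, and 0 on every other basis state. Key observation: steps 1-6 multiply out to the identity, so the circuit reduces to the remaining gates.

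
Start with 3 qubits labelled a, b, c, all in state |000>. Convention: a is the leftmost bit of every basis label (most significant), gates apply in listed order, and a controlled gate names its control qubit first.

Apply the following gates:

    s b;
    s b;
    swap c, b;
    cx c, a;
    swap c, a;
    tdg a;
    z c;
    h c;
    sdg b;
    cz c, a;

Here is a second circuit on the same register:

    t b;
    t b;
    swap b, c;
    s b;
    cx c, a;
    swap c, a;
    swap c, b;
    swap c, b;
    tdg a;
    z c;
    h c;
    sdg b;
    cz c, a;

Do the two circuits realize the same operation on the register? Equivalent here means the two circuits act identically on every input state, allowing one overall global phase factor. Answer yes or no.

No: there is an input state on which the two circuits produce genuinely different outputs (not merely differing by a phase).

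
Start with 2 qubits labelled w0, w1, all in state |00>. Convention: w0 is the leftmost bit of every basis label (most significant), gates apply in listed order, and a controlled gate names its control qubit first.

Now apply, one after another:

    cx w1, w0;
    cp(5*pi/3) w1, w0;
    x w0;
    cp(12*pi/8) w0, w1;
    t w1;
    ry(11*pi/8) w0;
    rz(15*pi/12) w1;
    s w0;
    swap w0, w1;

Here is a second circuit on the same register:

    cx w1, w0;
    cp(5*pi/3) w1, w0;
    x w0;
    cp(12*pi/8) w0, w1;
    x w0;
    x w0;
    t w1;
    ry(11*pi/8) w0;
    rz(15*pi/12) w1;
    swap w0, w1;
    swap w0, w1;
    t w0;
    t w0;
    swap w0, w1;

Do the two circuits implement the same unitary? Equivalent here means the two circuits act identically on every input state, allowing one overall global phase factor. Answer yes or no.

Yes: on every input state the two circuits agree up to one overall phase factor.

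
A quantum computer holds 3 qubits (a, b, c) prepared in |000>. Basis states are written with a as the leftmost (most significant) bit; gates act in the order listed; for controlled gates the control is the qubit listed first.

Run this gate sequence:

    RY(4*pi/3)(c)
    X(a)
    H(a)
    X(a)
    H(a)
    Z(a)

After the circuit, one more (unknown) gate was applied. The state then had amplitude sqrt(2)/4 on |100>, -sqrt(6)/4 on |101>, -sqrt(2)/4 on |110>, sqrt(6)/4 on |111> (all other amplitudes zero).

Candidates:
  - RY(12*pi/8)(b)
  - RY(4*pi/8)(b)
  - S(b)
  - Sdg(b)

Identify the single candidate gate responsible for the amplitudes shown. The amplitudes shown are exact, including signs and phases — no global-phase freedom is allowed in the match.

The unique candidate consistent with the amplitudes is RY(12*pi/8)(b). Key observation: steps 3-6 multiply out to the identity, so the circuit reduces to the remaining gates.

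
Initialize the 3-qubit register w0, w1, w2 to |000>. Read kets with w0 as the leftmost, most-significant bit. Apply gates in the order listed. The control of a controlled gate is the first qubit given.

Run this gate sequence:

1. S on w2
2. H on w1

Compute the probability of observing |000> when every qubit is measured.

Outcome |000> occurs with probability 1/2.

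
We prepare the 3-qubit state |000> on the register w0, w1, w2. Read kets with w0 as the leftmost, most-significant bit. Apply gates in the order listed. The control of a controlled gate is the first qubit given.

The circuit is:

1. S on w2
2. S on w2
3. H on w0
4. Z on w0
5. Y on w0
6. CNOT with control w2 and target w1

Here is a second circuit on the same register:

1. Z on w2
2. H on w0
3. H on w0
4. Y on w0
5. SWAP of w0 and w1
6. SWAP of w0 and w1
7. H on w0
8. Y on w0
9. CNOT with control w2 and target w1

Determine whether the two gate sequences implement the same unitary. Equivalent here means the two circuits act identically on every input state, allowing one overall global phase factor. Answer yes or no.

No — the two circuits implement different unitaries, even allowing a global phase.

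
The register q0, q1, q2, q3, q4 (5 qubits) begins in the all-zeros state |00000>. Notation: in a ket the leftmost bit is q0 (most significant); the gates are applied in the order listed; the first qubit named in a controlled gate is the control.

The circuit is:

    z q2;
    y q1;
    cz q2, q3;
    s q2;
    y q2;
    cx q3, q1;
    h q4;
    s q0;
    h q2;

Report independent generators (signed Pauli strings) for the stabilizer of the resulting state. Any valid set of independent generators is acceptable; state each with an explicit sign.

The stabilizer group can be generated by -IIXII, +IIIIX, +ZIIII, -IZIII, +IIIZI, among other valid generating sets.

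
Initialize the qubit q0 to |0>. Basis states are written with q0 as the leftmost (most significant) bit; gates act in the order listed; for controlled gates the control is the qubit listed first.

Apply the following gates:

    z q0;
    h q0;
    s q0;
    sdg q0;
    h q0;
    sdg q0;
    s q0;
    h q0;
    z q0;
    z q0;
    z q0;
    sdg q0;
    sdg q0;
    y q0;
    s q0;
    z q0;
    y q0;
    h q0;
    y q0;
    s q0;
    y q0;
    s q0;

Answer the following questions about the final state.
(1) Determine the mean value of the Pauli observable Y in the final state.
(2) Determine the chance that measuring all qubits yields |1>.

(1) The observable Y averages to -1.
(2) The probability of measuring |1> is 1/2.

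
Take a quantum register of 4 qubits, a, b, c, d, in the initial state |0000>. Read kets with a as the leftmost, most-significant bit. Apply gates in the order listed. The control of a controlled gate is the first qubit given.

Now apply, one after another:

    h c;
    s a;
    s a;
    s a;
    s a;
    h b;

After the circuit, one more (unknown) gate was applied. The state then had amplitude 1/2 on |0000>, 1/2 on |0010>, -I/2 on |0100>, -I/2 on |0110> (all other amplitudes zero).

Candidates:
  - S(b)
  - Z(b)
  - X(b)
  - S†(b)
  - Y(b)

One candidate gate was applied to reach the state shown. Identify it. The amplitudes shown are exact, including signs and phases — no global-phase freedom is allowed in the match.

The applied gate was S†(b).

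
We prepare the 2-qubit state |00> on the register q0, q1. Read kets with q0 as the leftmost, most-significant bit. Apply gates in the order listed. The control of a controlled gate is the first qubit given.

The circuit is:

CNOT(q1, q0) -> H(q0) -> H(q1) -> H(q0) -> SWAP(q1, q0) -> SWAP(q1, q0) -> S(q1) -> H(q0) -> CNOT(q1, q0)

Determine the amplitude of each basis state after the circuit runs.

After the circuit, the state carries amplitude 1/2 on |00>, I/2 on |01>, 1/2 on |10>, I/2 on |11>.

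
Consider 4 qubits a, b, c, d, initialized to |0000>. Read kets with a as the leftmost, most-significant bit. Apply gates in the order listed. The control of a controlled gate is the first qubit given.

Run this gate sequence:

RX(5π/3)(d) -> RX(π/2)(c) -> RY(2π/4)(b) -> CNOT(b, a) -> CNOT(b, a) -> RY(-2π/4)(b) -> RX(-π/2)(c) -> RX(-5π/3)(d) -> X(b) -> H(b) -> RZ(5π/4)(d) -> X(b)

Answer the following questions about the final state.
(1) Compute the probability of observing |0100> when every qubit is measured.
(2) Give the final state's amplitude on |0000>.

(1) A full measurement returns |0100> with probability 1/2. Key observation: gates 1-8 undo each other exactly, leaving only the rest of the circuit to track.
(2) The final state's coefficient on |0000> equals sqrt(2)*exp(3*I*pi/8)/2.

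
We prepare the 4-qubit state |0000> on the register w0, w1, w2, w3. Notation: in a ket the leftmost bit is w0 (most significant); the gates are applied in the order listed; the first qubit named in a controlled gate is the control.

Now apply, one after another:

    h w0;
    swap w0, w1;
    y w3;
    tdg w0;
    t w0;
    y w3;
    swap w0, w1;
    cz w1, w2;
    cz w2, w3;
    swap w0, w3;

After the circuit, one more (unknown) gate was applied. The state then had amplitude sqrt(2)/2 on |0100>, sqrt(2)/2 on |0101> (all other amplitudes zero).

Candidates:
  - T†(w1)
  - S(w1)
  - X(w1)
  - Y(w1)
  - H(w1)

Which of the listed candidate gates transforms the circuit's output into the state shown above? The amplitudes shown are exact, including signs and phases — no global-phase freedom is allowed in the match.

The applied gate was X(w1). Key observation: steps 2-7 multiply out to the identity, so the circuit reduces to the remaining gates.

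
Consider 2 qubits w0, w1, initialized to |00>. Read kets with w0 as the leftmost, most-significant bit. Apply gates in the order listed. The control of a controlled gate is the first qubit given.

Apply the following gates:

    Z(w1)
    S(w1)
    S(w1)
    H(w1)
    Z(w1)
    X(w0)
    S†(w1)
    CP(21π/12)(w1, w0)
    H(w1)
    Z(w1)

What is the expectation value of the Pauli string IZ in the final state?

The observable IZ averages to sqrt(2)/2.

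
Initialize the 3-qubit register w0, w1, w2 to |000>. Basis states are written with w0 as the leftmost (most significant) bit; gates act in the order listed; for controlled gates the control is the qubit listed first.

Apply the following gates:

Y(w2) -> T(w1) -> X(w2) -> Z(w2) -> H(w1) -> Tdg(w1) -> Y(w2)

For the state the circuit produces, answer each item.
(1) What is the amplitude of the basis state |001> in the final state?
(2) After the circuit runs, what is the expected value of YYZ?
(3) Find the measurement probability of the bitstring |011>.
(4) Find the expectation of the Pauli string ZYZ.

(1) The final state's coefficient on |001> equals -sqrt(2)/2.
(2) The observable YYZ averages to 0.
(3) The probability of measuring |011> is 1/2.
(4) The observable ZYZ averages to sqrt(2)/2.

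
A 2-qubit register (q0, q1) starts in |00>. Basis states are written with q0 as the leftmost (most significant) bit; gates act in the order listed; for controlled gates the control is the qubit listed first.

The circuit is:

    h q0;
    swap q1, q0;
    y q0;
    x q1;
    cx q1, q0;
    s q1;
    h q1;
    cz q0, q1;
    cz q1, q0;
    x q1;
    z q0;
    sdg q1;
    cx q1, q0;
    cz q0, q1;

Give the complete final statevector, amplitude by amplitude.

The final amplitudes are 1/2 on |00>, -1/2 on |01>, -I/2 on |10>, -I/2 on |11>.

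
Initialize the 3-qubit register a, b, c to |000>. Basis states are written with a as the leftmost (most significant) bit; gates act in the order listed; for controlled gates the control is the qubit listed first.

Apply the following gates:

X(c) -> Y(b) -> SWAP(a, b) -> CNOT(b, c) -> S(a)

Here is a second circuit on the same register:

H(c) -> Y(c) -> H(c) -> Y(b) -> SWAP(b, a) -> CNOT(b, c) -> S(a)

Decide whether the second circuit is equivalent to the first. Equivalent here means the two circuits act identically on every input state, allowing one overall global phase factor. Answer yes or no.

No: there is an input state on which the two circuits produce genuinely different outputs (not merely differing by a phase).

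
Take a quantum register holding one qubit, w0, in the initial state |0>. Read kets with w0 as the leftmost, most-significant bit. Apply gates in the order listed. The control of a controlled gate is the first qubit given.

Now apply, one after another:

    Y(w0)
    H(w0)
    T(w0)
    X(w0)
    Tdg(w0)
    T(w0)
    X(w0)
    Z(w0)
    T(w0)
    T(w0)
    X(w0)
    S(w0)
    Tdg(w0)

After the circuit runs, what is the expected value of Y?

The expectation value of Y is -1. Key observation: the block from step 4 through step 7 cancels to the identity and can be dropped.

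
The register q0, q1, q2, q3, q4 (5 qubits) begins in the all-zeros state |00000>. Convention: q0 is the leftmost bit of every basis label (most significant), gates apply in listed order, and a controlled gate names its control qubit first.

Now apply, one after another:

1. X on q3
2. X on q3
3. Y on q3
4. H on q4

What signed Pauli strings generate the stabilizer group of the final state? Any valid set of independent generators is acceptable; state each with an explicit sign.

The final state is stabilized by the group generated by +IIIIX, +ZIIII, +IZIII, +IIZII, -IIIZI; other independent generating sets are equally valid. Key observation: the block from step 1 through step 2 cancels to the identity and can be dropped.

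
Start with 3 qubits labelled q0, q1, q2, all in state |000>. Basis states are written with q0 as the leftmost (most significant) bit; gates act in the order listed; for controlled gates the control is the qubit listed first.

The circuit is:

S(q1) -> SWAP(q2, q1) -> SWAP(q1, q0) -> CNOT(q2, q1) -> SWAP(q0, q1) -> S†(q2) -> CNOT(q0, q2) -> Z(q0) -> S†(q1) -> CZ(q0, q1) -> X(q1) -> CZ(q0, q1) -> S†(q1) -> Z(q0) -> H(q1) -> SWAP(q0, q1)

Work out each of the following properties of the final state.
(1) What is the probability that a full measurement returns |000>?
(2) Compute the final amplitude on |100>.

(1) Outcome |000> occurs with probability 1/2.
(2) The final state's coefficient on |100> equals sqrt(2)*I/2.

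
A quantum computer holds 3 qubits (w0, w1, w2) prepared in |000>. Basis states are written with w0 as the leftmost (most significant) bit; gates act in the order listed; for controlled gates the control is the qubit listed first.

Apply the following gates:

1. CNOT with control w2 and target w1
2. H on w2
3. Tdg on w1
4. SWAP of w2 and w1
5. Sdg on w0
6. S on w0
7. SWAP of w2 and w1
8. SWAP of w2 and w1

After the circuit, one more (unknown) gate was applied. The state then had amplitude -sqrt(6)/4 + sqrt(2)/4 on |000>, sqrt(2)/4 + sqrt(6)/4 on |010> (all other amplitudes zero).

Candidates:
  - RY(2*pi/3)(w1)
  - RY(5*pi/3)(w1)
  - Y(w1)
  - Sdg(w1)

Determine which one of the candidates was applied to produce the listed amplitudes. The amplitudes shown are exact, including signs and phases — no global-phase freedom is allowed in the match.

The unique candidate consistent with the amplitudes is RY(2*pi/3)(w1). Key observation: gates 4-7 undo each other exactly, leaving only the rest of the circuit to track.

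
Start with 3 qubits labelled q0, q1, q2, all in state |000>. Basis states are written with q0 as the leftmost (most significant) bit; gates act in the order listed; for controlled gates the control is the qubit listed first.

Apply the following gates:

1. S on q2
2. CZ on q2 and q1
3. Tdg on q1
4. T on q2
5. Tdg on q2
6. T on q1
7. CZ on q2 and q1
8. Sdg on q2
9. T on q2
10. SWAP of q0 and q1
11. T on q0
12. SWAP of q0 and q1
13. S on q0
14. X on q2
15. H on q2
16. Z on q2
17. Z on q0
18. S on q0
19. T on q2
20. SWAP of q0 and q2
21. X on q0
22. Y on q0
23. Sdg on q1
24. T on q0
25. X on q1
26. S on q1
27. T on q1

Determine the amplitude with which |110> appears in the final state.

The final state's coefficient on |110> equals -sqrt(2)*exp(3*I*pi/4)/2. Key observation: steps 1-8 multiply out to the identity, so the circuit reduces to the remaining gates.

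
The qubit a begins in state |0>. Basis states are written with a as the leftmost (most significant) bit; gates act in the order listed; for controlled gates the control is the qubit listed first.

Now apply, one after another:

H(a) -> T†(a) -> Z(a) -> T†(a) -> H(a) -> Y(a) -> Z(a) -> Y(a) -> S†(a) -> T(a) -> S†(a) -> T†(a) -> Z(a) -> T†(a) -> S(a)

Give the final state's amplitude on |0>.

|0> carries amplitude -1/2 - I/2 in the final state.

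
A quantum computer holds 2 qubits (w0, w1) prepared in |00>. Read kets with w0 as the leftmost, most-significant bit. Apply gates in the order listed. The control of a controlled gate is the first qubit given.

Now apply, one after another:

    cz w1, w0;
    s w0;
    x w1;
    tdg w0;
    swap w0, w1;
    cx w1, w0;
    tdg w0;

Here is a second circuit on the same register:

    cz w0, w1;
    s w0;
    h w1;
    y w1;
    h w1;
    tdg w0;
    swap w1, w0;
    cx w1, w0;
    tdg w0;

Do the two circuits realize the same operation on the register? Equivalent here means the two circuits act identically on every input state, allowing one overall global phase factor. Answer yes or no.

No, they are not equivalent — no single phase factor reconciles the two unitaries.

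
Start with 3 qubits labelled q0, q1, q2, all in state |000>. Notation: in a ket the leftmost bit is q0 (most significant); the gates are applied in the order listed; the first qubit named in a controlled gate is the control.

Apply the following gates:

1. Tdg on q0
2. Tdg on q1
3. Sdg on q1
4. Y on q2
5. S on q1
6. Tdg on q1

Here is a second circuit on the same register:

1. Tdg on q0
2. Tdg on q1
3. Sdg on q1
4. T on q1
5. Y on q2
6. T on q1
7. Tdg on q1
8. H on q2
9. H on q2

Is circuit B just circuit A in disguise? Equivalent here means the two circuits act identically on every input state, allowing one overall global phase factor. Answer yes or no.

Yes: on every input state the two circuits agree up to one overall phase factor.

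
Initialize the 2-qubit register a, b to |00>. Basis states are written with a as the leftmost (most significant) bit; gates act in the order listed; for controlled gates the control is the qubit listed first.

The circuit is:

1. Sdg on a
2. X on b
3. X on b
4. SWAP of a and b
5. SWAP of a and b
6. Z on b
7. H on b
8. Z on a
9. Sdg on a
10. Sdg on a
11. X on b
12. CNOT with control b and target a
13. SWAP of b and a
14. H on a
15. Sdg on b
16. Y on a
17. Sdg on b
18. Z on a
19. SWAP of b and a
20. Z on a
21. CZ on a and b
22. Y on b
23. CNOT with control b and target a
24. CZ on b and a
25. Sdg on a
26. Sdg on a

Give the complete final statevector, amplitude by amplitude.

After the circuit, the state carries amplitude -1/2 on |00>, -1/2 on |01>, -1/2 on |10>, 1/2 on |11>.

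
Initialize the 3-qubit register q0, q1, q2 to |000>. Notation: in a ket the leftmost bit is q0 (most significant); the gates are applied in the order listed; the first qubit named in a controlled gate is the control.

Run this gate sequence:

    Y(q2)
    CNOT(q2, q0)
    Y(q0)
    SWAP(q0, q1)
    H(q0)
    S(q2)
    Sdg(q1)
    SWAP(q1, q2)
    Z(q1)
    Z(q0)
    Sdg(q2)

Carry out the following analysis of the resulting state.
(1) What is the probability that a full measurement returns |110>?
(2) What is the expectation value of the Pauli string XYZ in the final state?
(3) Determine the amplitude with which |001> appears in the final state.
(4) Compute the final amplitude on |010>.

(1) Outcome |110> occurs with probability 1/2.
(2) In the final state, XYZ has expectation 0.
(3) The amplitude on |001> is 0.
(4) |010> carries amplitude -sqrt(2)*I/2 in the final state.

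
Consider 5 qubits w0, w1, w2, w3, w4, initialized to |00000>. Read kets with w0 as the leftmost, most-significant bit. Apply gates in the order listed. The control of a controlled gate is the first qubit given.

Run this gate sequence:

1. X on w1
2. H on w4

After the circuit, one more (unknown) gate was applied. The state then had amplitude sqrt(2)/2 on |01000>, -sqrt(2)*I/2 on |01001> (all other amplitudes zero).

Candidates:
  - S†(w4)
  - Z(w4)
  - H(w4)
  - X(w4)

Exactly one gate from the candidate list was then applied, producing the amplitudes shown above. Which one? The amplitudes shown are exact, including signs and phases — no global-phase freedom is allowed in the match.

The unique candidate consistent with the amplitudes is S†(w4).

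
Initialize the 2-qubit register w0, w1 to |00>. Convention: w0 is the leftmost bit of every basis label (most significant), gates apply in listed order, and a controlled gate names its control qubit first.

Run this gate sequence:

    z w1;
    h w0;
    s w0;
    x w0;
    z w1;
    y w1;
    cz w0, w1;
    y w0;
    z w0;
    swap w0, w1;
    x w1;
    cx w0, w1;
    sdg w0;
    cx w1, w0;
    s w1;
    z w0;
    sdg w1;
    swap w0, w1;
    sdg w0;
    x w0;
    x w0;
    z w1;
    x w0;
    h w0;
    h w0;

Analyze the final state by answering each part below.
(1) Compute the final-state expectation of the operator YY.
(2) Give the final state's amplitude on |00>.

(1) The expectation value of YY is 1.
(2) The amplitude on |00> is -sqrt(2)*I/2.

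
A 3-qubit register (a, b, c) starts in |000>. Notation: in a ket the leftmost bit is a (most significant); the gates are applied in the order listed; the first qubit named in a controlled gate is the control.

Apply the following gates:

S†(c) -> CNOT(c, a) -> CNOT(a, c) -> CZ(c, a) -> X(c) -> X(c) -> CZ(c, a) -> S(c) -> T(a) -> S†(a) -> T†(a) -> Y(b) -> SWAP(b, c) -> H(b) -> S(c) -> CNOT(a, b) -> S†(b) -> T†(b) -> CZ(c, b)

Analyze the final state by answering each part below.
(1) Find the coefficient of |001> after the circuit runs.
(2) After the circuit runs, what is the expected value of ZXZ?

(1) The final state's coefficient on |001> equals -sqrt(2)/2. Key observation: steps 4-7 multiply out to the identity, so the circuit reduces to the remaining gates.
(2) The expectation value of ZXZ is -sqrt(2)/2.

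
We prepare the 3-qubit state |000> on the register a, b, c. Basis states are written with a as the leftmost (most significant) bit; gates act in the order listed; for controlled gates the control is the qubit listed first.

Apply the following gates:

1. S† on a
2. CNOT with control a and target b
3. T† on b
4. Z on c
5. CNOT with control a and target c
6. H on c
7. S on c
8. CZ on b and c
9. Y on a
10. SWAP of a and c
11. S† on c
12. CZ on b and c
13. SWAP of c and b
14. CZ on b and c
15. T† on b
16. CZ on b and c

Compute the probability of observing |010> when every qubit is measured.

The probability of measuring |010> is 1/2.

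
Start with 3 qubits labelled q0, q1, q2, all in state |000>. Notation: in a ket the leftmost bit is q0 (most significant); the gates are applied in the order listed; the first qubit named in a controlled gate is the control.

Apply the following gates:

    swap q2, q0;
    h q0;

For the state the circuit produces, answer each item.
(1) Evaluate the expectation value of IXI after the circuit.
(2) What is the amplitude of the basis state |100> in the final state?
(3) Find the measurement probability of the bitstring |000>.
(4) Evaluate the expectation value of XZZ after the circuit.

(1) The observable IXI averages to 0.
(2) The amplitude on |100> is sqrt(2)/2.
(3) The probability of measuring |000> is 1/2.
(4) The expectation value of XZZ is 1.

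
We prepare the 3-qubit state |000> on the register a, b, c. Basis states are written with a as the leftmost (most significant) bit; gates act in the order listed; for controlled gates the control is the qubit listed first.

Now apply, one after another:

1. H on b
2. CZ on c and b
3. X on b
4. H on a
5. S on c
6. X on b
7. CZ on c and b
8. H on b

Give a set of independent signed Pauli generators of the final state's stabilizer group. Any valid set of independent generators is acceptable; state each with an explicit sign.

One valid set of independent stabilizer generators is +XII, +IZI, +IIZ (any independent generating set of the same group is equally correct).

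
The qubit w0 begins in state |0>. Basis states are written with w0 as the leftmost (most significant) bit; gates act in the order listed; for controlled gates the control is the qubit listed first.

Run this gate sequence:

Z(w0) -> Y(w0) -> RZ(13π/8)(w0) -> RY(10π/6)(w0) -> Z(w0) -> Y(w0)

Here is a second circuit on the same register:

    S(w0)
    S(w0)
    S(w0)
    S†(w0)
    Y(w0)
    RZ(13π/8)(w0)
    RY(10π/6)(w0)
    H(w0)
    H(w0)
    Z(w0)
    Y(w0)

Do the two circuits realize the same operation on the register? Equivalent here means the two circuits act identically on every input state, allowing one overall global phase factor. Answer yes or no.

Yes, they are equivalent — the unitaries differ by at most a global phase.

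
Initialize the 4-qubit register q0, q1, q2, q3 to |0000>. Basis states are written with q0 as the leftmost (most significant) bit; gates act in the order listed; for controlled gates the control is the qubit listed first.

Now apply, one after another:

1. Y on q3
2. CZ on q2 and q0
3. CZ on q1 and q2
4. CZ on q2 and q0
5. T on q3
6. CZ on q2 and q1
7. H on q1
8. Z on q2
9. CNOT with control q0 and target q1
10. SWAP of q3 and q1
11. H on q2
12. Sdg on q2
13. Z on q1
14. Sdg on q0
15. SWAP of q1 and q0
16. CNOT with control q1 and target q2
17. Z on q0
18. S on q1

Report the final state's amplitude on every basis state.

The final amplitudes are exp(3*I*pi/4)/2 on |1000>, exp(3*I*pi/4)/2 on |1001>, exp(I*pi/4)/2 on |1010>, exp(I*pi/4)/2 on |1011>, and 0 on every other basis state.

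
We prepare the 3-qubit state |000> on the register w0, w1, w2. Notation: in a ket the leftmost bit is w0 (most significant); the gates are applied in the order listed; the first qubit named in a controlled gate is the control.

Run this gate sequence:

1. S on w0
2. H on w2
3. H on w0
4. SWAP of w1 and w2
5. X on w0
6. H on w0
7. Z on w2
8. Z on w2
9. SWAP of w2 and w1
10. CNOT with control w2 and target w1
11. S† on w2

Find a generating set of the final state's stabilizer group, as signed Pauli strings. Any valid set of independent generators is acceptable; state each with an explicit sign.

The stabilizer group can be generated by -IXY, +ZII, +IZZ, among other valid generating sets.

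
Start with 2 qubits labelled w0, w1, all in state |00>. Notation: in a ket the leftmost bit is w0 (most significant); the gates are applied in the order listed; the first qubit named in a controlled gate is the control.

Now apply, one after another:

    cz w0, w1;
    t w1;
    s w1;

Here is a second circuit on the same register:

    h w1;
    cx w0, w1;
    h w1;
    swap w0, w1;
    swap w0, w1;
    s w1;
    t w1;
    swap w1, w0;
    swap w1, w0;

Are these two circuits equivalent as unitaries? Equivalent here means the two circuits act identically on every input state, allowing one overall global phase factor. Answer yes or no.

Yes: on every input state the two circuits agree up to one overall phase factor.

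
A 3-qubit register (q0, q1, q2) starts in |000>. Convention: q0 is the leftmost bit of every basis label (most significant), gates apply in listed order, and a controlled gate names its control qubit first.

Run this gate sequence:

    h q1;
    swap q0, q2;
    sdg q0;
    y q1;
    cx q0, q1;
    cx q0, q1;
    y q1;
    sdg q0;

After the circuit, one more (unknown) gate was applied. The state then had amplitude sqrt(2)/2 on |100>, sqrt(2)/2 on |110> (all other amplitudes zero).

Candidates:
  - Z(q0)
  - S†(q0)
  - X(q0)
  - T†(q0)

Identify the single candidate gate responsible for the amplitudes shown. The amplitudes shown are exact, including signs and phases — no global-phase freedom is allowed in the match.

The applied gate was X(q0).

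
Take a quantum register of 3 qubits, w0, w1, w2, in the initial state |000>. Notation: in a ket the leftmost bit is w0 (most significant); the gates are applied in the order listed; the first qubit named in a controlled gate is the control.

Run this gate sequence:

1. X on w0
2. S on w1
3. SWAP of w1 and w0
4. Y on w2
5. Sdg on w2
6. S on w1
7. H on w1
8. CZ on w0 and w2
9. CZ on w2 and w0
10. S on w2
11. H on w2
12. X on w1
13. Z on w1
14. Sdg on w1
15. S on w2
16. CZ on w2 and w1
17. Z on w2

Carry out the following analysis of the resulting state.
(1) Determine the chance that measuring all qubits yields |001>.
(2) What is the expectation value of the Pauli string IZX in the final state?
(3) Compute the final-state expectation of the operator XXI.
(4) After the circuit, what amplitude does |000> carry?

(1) A full measurement returns |001> with probability 1/4.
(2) In the final state, IZX has expectation 0.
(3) In the final state, XXI has expectation 0.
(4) The amplitude on |000> is 1/2.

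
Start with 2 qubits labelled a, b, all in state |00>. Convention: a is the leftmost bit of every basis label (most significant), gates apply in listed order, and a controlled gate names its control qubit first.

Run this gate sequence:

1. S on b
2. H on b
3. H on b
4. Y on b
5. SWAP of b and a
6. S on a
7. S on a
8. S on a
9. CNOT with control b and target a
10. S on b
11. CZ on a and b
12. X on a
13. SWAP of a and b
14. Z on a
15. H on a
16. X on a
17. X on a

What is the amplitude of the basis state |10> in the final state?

|10> carries amplitude sqrt(2)/2 in the final state.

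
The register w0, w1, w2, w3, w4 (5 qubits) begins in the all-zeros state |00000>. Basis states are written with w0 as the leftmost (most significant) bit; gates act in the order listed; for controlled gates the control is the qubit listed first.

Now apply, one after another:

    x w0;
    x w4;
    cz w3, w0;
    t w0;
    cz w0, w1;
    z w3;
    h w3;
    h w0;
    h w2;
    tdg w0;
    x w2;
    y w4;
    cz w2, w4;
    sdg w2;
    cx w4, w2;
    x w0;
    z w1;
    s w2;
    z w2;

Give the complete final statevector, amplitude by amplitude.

The resulting statevector has amplitude sqrt(2)*I/4 on |00000>, sqrt(2)*I/4 on |00010>, -sqrt(2)*I/4 on |00100>, -sqrt(2)*I/4 on |00110>, -sqrt(2)*exp(3*I*pi/4)/4 on |10000>, -sqrt(2)*exp(3*I*pi/4)/4 on |10010>, sqrt(2)*exp(3*I*pi/4)/4 on |10100>, sqrt(2)*exp(3*I*pi/4)/4 on |10110>, and 0 on every other basis state.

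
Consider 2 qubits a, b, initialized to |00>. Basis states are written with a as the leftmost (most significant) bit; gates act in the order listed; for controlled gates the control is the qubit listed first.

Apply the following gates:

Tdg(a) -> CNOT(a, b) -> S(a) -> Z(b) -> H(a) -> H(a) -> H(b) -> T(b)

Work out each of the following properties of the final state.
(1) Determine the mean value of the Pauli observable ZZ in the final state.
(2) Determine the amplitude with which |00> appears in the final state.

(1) In the final state, ZZ has expectation 0.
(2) |00> carries amplitude sqrt(2)/2 in the final state.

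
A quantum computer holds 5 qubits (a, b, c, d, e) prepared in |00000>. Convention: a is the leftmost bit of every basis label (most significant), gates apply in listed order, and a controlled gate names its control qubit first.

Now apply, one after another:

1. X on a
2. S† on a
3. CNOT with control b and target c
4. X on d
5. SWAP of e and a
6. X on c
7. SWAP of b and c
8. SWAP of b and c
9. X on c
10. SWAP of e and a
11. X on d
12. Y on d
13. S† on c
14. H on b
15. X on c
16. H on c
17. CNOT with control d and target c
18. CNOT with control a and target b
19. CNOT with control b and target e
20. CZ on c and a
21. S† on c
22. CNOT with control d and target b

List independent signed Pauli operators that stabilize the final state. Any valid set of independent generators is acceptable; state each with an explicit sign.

The stabilizer group can be generated by +IXIIX, -IIYII, -ZIIII, -IZIIZ, -IIIZI, among other valid generating sets.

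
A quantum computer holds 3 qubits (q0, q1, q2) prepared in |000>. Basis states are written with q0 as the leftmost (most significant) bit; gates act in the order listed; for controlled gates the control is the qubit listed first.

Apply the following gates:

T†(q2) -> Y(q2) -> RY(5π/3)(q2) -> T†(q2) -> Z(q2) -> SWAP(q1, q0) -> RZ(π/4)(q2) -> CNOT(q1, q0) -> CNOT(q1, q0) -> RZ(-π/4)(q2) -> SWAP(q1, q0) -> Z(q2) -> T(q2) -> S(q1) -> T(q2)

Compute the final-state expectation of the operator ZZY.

In the final state, ZZY has expectation sqrt(6)/4. Key observation: gates 5-12 undo each other exactly, leaving only the rest of the circuit to track.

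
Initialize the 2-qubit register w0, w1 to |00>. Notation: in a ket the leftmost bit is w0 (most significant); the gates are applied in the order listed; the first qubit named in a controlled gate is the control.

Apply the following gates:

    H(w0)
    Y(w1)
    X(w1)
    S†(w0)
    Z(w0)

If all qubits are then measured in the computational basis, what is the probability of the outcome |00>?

The probability of measuring |00> is 1/2.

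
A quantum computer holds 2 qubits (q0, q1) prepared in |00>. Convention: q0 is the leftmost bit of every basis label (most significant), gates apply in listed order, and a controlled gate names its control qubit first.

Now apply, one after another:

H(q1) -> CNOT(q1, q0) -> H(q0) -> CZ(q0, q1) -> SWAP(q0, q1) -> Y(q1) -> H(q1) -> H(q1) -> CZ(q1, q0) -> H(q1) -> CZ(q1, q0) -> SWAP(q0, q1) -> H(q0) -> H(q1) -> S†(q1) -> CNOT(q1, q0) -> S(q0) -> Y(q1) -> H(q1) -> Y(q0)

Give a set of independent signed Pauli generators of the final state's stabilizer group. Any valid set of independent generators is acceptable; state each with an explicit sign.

The final state is stabilized by the group generated by -IY, -ZI; other independent generating sets are equally valid. Key observation: gates 7-8 undo each other exactly, leaving only the rest of the circuit to track.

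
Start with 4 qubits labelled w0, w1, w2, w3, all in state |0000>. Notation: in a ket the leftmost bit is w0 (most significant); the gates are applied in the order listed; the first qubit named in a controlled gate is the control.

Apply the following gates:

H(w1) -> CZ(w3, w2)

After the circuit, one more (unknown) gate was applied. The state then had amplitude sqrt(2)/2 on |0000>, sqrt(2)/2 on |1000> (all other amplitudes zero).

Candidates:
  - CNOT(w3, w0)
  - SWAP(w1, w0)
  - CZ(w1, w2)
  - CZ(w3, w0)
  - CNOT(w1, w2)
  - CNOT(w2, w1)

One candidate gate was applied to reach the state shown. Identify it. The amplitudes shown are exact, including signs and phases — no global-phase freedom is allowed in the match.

The unique candidate consistent with the amplitudes is SWAP(w1, w0).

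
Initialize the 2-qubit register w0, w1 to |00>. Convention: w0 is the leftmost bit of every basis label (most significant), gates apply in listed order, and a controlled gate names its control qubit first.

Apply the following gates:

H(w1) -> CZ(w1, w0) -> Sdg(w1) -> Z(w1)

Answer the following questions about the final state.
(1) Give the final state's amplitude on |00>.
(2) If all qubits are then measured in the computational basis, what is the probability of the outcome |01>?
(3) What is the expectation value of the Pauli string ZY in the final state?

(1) The amplitude on |00> is sqrt(2)/2.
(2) Outcome |01> occurs with probability 1/2.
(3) The observable ZY averages to 1.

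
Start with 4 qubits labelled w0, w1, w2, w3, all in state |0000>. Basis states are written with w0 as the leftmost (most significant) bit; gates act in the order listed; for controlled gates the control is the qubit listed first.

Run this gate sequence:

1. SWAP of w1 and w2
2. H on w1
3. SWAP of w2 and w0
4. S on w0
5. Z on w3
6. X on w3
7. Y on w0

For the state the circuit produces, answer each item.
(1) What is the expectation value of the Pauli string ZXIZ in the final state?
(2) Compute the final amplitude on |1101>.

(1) In the final state, ZXIZ has expectation 1.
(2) The amplitude on |1101> is sqrt(2)*I/2.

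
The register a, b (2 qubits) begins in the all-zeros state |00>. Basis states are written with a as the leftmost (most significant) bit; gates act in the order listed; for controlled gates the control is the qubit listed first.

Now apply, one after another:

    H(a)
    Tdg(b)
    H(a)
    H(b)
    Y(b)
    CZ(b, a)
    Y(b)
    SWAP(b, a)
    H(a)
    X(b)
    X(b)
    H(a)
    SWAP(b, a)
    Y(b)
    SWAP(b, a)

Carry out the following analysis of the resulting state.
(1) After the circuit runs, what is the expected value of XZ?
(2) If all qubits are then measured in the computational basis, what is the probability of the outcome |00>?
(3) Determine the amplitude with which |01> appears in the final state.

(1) The expectation value of XZ is -1. Key observation: steps 7-14 multiply out to the identity, so the circuit reduces to the remaining gates.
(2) A full measurement returns |00> with probability 1/2.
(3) |01> carries amplitude 0 in the final state.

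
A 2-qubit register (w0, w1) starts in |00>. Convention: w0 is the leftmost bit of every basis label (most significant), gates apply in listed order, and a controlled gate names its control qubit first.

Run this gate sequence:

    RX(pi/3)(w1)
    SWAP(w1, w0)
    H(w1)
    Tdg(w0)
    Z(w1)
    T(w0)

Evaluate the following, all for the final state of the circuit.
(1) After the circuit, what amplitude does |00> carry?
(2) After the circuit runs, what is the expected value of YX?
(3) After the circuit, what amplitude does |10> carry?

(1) The final state's coefficient on |00> equals sqrt(6)/4.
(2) The expectation value of YX is sqrt(3)/2.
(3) The amplitude on |10> is -sqrt(2)*I/4.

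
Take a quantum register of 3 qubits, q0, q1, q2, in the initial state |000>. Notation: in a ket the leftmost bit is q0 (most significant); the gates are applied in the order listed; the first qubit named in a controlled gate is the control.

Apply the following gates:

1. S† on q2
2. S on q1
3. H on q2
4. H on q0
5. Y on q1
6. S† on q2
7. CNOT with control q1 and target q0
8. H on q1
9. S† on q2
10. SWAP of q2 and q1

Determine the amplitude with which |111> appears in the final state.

|111> carries amplitude sqrt(2)*I/4 in the final state.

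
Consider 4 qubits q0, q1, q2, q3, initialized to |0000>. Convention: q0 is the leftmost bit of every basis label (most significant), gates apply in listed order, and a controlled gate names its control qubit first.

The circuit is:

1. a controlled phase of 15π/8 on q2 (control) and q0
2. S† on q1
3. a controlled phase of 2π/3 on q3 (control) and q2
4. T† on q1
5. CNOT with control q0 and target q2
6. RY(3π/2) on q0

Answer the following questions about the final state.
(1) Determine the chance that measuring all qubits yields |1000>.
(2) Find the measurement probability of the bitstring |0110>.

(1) A full measurement returns |1000> with probability 1/2.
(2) Outcome |0110> occurs with probability 0.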